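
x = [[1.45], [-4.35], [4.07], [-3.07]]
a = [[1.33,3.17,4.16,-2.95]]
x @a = [[1.93, 4.6, 6.03, -4.28],[-5.79, -13.79, -18.10, 12.83],[5.41, 12.9, 16.93, -12.01],[-4.08, -9.73, -12.77, 9.06]]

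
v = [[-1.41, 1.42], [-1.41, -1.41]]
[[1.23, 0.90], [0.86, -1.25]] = v@[[-0.74,  0.13],[0.13,  0.76]]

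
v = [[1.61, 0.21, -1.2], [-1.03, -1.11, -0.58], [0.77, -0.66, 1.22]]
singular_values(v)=[2.18, 1.77, 1.16]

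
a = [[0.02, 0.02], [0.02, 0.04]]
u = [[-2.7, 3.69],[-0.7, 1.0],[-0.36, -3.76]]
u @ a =[[0.02, 0.09], [0.01, 0.03], [-0.08, -0.16]]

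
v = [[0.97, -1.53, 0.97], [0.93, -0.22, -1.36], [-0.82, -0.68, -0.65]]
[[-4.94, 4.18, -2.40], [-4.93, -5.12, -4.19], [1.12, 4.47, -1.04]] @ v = [[1.06, 8.27, -8.92], [-6.11, 11.52, 4.90], [6.1, -1.99, -4.32]]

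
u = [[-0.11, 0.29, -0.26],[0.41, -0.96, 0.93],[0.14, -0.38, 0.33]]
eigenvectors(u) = [[-0.27, 0.87, -0.43],[0.89, -0.09, 0.54],[0.36, -0.48, 0.73]]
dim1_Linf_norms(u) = [0.29, 0.96, 0.38]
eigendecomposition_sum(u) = [[-0.13, 0.3, -0.30], [0.44, -0.97, 0.98], [0.18, -0.4, 0.40]] + [[0.0, 0.0, 0.00], [-0.0, -0.0, -0.00], [-0.0, -0.00, -0.0]] + [[0.02, -0.01, 0.04], [-0.03, 0.01, -0.05], [-0.04, 0.02, -0.07]]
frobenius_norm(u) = 1.55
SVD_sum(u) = [[-0.12,0.28,-0.27], [0.40,-0.97,0.92], [0.15,-0.36,0.34]] + [[0.01,0.01,0.01], [0.01,0.01,0.01], [-0.01,-0.02,-0.01]] + [[0.0, -0.00, -0.00], [0.0, -0.00, -0.00], [0.0, -0.0, -0.00]]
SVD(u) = [[-0.26, -0.43, 0.87],  [0.90, -0.42, 0.07],  [0.34, 0.80, 0.5]] @ diag([1.546053595113895, 0.031888067554295324, 0.0011967385066361264]) @ [[0.29, -0.69, 0.66], [-0.44, -0.71, -0.55], [0.85, -0.13, -0.51]]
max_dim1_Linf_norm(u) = 0.96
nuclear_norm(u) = 1.58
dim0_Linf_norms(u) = [0.41, 0.96, 0.93]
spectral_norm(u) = 1.55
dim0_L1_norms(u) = [0.66, 1.63, 1.52]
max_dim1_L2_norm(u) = 1.4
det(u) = 0.00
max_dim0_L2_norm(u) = 1.07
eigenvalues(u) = [-0.71, 0.0, -0.04]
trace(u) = -0.74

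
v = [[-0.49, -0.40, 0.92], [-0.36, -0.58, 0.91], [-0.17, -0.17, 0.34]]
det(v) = -0.001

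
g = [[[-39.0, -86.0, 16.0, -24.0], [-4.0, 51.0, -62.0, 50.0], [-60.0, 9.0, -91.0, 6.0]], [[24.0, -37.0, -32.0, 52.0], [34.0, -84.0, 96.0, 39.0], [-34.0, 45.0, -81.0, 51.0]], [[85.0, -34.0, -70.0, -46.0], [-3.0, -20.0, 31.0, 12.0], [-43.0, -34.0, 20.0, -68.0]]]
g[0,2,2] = -91.0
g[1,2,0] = -34.0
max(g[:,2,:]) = 51.0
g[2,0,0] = 85.0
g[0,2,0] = -60.0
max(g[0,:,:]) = 51.0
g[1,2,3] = 51.0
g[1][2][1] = 45.0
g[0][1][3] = 50.0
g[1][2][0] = -34.0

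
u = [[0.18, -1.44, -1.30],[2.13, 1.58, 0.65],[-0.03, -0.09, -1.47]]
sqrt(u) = [[(0.86-0.01j),  (-0.62+0.01j),  (-0.62+0.46j)], [(0.92+0.01j),  1.47-0.01j,  (0.36-0.59j)], [(-0.01-0.02j),  (-0.04+0.03j),  (-0.02+1.22j)]]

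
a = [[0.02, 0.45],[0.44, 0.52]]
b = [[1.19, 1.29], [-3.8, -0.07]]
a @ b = [[-1.69, -0.01], [-1.45, 0.53]]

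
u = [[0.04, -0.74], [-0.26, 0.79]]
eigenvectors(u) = [[-0.96,  0.61], [-0.26,  -0.79]]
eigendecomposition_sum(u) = [[-0.13,-0.10], [-0.04,-0.03]] + [[0.17, -0.64], [-0.22, 0.82]]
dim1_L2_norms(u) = [0.74, 0.83]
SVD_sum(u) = [[0.15, -0.72], [-0.17, 0.81]] + [[-0.11,-0.02],[-0.09,-0.02]]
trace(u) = 0.83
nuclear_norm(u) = 1.25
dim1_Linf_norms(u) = [0.74, 0.79]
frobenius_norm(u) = 1.11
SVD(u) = [[0.66, -0.75], [-0.75, -0.66]] @ diag([1.1044006675005784, 0.14559933249942175]) @ [[0.20,-0.98],[0.98,0.2]]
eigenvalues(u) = [-0.16, 0.99]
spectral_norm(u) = 1.10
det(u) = -0.16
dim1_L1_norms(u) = [0.78, 1.05]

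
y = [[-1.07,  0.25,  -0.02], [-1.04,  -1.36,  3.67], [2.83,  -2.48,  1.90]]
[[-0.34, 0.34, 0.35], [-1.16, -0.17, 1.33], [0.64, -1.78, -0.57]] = y@[[0.28, -0.17, -0.30], [-0.17, 0.63, 0.14], [-0.3, 0.14, 0.33]]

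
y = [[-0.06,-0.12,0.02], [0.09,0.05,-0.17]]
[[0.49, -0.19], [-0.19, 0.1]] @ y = [[-0.05, -0.07, 0.04], [0.02, 0.03, -0.02]]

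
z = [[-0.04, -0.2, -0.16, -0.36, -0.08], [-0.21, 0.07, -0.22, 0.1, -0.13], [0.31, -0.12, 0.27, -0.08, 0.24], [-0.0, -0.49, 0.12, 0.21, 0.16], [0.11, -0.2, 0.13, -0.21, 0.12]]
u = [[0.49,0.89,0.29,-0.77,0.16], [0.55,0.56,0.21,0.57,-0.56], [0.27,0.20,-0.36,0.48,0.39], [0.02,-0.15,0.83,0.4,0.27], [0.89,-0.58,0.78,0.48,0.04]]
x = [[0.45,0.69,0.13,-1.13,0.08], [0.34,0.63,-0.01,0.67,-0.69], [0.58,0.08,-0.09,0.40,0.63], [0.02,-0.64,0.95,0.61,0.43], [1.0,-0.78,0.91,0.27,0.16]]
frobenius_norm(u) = 2.56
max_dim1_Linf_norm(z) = 0.49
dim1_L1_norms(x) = [2.48, 2.34, 1.78, 2.65, 3.12]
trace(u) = 1.13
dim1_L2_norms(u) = [1.32, 1.14, 0.79, 0.97, 1.4]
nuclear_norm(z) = 1.80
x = u + z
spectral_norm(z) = 0.75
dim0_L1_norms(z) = [0.67, 1.08, 0.9, 0.96, 0.73]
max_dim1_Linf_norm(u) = 0.89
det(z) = 0.00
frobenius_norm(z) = 1.01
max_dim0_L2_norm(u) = 1.25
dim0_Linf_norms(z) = [0.31, 0.49, 0.27, 0.36, 0.24]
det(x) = 1.49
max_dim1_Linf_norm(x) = 1.13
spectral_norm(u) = 1.67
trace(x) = 1.76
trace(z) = 0.63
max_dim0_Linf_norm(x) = 1.13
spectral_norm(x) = 2.08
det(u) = 0.97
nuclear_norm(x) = 6.04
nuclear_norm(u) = 5.36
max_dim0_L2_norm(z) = 0.58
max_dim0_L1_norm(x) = 3.08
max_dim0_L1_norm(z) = 1.08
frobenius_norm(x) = 2.95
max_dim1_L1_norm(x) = 3.12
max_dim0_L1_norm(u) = 2.7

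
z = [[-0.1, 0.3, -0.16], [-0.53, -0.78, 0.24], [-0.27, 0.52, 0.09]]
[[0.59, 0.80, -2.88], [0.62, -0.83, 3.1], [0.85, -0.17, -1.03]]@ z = [[0.29,-1.94,-0.16], [-0.46,2.45,-0.02], [0.28,-0.15,-0.27]]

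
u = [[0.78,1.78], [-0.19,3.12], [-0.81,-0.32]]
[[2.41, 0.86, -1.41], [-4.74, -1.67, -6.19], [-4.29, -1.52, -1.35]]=u@[[5.76, 2.04, 2.39], [-1.17, -0.41, -1.84]]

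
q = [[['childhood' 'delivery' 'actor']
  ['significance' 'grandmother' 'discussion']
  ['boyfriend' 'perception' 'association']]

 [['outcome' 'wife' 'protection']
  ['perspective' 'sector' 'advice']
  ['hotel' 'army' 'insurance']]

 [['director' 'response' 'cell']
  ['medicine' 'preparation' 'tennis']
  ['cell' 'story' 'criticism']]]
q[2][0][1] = 'response'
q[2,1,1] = 'preparation'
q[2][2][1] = 'story'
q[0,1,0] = 'significance'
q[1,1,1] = 'sector'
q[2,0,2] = 'cell'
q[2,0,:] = ['director', 'response', 'cell']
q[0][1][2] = 'discussion'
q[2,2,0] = 'cell'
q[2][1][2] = 'tennis'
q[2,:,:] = [['director', 'response', 'cell'], ['medicine', 'preparation', 'tennis'], ['cell', 'story', 'criticism']]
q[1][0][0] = 'outcome'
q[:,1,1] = ['grandmother', 'sector', 'preparation']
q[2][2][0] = 'cell'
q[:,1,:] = [['significance', 'grandmother', 'discussion'], ['perspective', 'sector', 'advice'], ['medicine', 'preparation', 'tennis']]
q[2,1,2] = 'tennis'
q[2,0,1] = 'response'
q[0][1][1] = 'grandmother'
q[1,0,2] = 'protection'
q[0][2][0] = 'boyfriend'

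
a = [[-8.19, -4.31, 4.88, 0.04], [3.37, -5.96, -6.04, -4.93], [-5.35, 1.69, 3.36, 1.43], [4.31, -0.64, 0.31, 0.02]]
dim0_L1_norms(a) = [21.22, 12.6, 14.59, 6.42]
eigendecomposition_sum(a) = [[(-3.93+2.07j), -2.42-4.56j, (2.01-3.01j), -0.02-3.17j], [1.43+2.26j, (-2.62+1.67j), (-1.91-1.06j), (-1.91+0.17j)], [(-2.65-0.66j), (0.75-3.08j), 2.15-0.56j, (1.29-1.46j)], [2.60+0.80j, (-0.92+3.02j), -2.17+0.44j, (-1.36+1.39j)]] + [[-3.93-2.07j,  (-2.42+4.56j),  (2.01+3.01j),  -0.02+3.17j], [1.43-2.26j,  -2.62-1.67j,  -1.91+1.06j,  (-1.91-0.17j)], [-2.65+0.66j,  (0.75+3.08j),  2.15+0.56j,  (1.29+1.46j)], [2.60-0.80j,  -0.92-3.02j,  -2.17-0.44j,  -1.36-1.39j]] + [[-0.17-0.12j, (0.26+0.15j), 0.43+0.69j, 0.04+0.44j],[0.25-0.12j, -0.36+0.22j, -1.11+0.07j, -0.56-0.24j],[(-0.03-0.37j), (0.09+0.55j), -0.47+1.42j, (-0.57+0.57j)],[(-0.44+0.46j), (0.6-0.74j), (2.33-1j), 1.37+0.08j]] + [[(-0.17+0.12j), (0.26-0.15j), (0.43-0.69j), 0.04-0.44j], [(0.25+0.12j), -0.36-0.22j, (-1.11-0.07j), -0.56+0.24j], [-0.03+0.37j, (0.09-0.55j), (-0.47-1.42j), -0.57-0.57j], [(-0.44-0.46j), (0.6+0.74j), (2.33+1j), 1.37-0.08j]]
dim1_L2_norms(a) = [10.46, 10.38, 6.69, 4.37]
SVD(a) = [[-0.61, -0.67, 0.36, -0.19], [0.59, -0.73, -0.19, 0.3], [-0.48, 0.04, -0.30, 0.83], [0.23, 0.14, 0.86, 0.43]] @ diag([13.866841210335178, 8.856918778765458, 3.1868238253661954, 0.3719657239318919]) @ [[0.76, -0.13, -0.58, -0.26], [0.39, 0.81, 0.14, 0.41], [0.52, -0.46, 0.70, 0.18], [0.06, 0.33, 0.39, -0.86]]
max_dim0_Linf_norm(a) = 8.19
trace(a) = -10.77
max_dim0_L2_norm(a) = 11.21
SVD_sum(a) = [[-6.47,1.1,4.95,2.20], [6.18,-1.05,-4.73,-2.10], [-5.02,0.86,3.85,1.71], [2.41,-0.41,-1.85,-0.82]] + [[-2.31, -4.86, -0.86, -2.43], [-2.49, -5.23, -0.93, -2.62], [0.14, 0.30, 0.05, 0.15], [0.47, 0.98, 0.17, 0.49]] + [[0.60, -0.53, 0.81, 0.21], [-0.32, 0.28, -0.43, -0.11], [-0.49, 0.43, -0.66, -0.17], [1.42, -1.26, 1.92, 0.49]] + [[-0.0,-0.02,-0.03,0.06],[0.01,0.04,0.04,-0.10],[0.02,0.1,0.12,-0.26],[0.01,0.05,0.06,-0.14]]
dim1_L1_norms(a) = [17.42, 20.3, 11.83, 5.28]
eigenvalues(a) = [(-5.76+4.57j), (-5.76-4.57j), (0.38+1.6j), (0.38-1.6j)]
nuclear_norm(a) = 26.28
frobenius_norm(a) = 16.76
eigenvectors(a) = [[(-0.69+0j), -0.69-0.00j, (-0.04-0.25j), -0.04+0.25j],[0.03+0.41j, 0.03-0.41j, (0.32+0.12j), (0.32-0.12j)],[(-0.32-0.28j), -0.32+0.28j, 0.31-0.34j, (0.31+0.34j)],[0.30+0.30j, (0.3-0.3j), (-0.78+0j), -0.78-0.00j]]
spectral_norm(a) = 13.87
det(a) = 145.59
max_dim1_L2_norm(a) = 10.46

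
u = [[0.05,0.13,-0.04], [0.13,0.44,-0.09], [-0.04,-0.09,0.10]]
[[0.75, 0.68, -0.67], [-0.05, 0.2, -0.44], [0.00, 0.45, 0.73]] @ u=[[0.15, 0.46, -0.16], [0.04, 0.12, -0.06], [0.03, 0.13, 0.03]]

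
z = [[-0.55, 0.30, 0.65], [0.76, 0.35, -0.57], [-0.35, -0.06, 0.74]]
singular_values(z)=[1.49, 0.48, 0.25]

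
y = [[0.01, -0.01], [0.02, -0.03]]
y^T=[[0.01, 0.02], [-0.01, -0.03]]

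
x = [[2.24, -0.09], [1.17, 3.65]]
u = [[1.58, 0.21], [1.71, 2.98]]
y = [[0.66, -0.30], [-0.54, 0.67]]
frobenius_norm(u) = 3.79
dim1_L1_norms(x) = [2.33, 4.82]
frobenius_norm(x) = 4.44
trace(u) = 4.56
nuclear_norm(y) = 1.35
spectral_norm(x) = 3.90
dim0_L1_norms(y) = [1.2, 0.97]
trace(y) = 1.33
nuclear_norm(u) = 4.80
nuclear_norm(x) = 6.02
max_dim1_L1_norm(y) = 1.21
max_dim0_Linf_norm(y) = 0.67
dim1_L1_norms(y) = [0.96, 1.21]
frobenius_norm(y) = 1.13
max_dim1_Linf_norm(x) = 3.65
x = y + u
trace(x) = 5.89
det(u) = 4.35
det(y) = 0.28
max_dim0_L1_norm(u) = 3.29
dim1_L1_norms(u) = [1.79, 4.69]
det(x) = 8.28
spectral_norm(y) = 1.10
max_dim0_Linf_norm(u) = 2.98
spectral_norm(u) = 3.59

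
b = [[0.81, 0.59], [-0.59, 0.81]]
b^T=[[0.81, -0.59], [0.59, 0.81]]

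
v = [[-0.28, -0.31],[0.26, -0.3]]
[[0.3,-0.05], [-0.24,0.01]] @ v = [[-0.10, -0.08], [0.07, 0.07]]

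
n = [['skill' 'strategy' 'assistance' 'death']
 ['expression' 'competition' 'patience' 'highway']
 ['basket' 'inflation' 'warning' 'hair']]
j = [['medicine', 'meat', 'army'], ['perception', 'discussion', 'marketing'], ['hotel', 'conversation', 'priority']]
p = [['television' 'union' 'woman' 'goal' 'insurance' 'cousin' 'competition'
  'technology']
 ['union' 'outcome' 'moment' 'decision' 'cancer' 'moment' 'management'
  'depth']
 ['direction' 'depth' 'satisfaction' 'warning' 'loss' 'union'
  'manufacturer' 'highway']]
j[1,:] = ['perception', 'discussion', 'marketing']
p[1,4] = 'cancer'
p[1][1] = 'outcome'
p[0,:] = ['television', 'union', 'woman', 'goal', 'insurance', 'cousin', 'competition', 'technology']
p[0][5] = 'cousin'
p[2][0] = 'direction'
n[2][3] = 'hair'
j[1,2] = 'marketing'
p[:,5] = ['cousin', 'moment', 'union']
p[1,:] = ['union', 'outcome', 'moment', 'decision', 'cancer', 'moment', 'management', 'depth']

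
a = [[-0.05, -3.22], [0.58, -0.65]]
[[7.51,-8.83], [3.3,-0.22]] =a@[[3.02, 2.65], [-2.38, 2.7]]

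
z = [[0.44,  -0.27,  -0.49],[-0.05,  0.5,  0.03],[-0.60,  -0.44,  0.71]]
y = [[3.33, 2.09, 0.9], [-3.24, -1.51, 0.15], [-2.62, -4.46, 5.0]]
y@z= [[0.82,-0.25,-0.93], [-1.44,0.05,1.65], [-3.93,-3.72,4.70]]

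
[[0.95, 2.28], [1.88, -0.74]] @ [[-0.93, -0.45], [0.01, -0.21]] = [[-0.86, -0.91], [-1.76, -0.69]]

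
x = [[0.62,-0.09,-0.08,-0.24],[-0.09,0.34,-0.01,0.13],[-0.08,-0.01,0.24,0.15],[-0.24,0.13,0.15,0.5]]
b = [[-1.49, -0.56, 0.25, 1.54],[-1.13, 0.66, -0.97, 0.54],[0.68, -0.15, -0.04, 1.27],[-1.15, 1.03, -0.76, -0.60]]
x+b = [[-0.87,-0.65,0.17,1.30], [-1.22,1.00,-0.98,0.67], [0.6,-0.16,0.2,1.42], [-1.39,1.16,-0.61,-0.1]]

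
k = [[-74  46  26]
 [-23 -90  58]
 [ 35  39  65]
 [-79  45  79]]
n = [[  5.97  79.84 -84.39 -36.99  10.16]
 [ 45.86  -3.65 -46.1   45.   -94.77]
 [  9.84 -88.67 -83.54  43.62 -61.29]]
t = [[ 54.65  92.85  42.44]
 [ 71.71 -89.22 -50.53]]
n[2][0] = 9.84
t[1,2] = -50.53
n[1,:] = [45.86, -3.65, -46.1, 45.0, -94.77]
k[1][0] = -23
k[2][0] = 35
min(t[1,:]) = -89.22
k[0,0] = -74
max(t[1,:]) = 71.71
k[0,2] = 26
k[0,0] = -74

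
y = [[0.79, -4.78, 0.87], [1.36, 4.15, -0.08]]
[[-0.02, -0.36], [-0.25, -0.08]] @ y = [[-0.51, -1.4, 0.01], [-0.31, 0.86, -0.21]]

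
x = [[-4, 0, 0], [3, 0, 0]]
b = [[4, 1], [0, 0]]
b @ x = [[-13, 0, 0], [0, 0, 0]]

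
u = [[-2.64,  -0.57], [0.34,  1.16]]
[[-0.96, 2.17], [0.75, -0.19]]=u@[[0.24,-0.84], [0.58,0.08]]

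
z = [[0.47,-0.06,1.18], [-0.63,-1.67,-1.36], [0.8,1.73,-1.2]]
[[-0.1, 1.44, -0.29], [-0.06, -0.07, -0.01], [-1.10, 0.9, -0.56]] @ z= [[-1.19, -2.90, -1.73], [0.01, 0.1, 0.04], [-1.53, -2.41, -1.85]]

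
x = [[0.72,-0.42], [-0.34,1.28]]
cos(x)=[[0.71, 0.34], [0.28, 0.25]]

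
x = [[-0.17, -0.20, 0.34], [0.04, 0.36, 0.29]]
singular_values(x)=[0.47, 0.42]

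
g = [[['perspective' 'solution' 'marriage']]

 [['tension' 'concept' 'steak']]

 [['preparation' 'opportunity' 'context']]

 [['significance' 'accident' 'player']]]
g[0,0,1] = 'solution'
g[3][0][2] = 'player'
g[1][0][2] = 'steak'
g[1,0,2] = 'steak'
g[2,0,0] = 'preparation'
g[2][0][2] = 'context'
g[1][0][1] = 'concept'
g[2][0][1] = 'opportunity'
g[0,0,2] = 'marriage'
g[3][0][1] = 'accident'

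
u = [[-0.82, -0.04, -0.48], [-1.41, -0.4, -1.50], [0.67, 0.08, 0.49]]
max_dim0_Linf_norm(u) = 1.5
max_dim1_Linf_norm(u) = 1.5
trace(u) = -0.73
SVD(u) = [[-0.38, 0.78, 0.49], [-0.86, -0.49, 0.12], [0.34, -0.37, 0.86]] @ diag([2.4305350781111033, 0.3006641850481691, 0.0005309432868428205]) @ [[0.72, 0.16, 0.67], [-0.66, 0.45, 0.6], [-0.21, -0.88, 0.43]]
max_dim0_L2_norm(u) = 1.76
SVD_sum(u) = [[-0.66, -0.15, -0.62], [-1.51, -0.33, -1.41], [0.6, 0.13, 0.56]] + [[-0.16,0.11,0.14], [0.10,-0.07,-0.09], [0.07,-0.05,-0.07]] + [[-0.00,-0.0,0.00], [-0.00,-0.00,0.00], [-0.00,-0.00,0.00]]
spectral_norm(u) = 2.43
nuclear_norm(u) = 2.73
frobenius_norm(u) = 2.45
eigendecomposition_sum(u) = [[-0.83, -0.0, -0.41], [-1.48, -0.01, -0.73], [0.68, 0.0, 0.34]] + [[-0.00,  -0.00,  -0.0], [-0.01,  -0.0,  -0.02], [0.0,  0.0,  0.01]] + [[0.01, -0.04, -0.07], [0.08, -0.39, -0.75], [-0.02, 0.08, 0.15]]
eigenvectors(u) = [[-0.45, 0.21, 0.09], [-0.81, 0.88, 0.98], [0.37, -0.43, -0.19]]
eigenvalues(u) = [-0.5, 0.0, -0.24]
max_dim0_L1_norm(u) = 2.9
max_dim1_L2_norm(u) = 2.1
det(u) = 0.00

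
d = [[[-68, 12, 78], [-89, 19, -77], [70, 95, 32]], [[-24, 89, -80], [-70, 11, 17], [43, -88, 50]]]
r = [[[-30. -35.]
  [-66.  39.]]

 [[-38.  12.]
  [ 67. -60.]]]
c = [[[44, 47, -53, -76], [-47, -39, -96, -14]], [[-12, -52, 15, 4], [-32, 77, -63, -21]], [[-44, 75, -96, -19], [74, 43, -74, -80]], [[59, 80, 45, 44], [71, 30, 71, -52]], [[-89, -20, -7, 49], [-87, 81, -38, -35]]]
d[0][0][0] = -68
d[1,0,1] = 89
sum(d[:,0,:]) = 7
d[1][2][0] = 43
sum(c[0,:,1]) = 8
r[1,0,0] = -38.0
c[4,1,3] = -35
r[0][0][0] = -30.0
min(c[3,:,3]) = -52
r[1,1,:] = [67.0, -60.0]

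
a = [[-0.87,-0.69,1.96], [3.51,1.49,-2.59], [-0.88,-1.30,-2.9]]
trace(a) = -2.28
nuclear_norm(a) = 8.88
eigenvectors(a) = [[-0.36+0.33j, (-0.36-0.33j), -0.36+0.00j], [0.84+0.00j, (0.84-0j), 0.61+0.00j], [(-0.22+0j), (-0.22-0j), 0.71+0.00j]]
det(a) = -8.28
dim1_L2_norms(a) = [2.25, 4.61, 3.3]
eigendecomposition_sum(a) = [[-0.43+1.04j, (-0.53+0.34j), 0.24+0.23j], [(1.75-0.82j), (1.07+0.19j), (-0.04-0.57j)], [-0.45+0.22j, -0.28-0.05j, 0.01+0.15j]] + [[(-0.43-1.04j),  -0.53-0.34j,  (0.24-0.23j)], [1.75+0.82j,  (1.07-0.19j),  -0.04+0.57j], [-0.45-0.22j,  (-0.28+0.05j),  0.01-0.15j]] + [[-0.01+0.00j, 0.38+0.00j, 1.48+0.00j], [0.02-0.00j, (-0.64-0j), (-2.52-0j)], [0.02-0.00j, -0.75-0.00j, -2.92-0.00j]]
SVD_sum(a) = [[-1.35, -0.53, 1.61], [2.8, 1.10, -3.32], [0.8, 0.32, -0.95]] + [[0.25,0.21,0.28], [0.62,0.53,0.70], [-1.75,-1.51,-1.97]] + [[0.24, -0.37, 0.08], [0.09, -0.15, 0.03], [0.07, -0.11, 0.02]]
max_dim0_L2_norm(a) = 4.35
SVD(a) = [[-0.42, -0.13, 0.90], [0.87, -0.33, 0.36], [0.25, 0.93, 0.25]] @ diag([5.136817995050212, 3.2502914986362472, 0.49598997935568484]) @ [[0.62, 0.25, -0.74], [-0.57, -0.50, -0.65], [0.53, -0.83, 0.17]]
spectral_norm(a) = 5.14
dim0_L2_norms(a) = [3.72, 2.09, 4.35]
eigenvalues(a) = [(0.65+1.38j), (0.65-1.38j), (-3.58+0j)]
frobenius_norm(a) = 6.10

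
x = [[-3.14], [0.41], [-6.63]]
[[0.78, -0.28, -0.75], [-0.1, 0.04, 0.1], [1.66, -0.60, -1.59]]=x @ [[-0.25,0.09,0.24]]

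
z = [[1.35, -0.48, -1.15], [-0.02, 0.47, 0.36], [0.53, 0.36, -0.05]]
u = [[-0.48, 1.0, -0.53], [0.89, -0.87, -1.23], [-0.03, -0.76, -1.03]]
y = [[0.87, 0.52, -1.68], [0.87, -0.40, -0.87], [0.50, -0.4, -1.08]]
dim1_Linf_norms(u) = [1.0, 1.23, 1.03]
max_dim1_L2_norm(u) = 1.75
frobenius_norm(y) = 2.66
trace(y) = -0.61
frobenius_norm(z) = 2.03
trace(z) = 1.77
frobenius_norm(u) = 2.49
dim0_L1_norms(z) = [1.9, 1.31, 1.56]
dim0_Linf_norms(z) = [1.35, 0.48, 1.15]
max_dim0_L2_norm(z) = 1.45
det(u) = 1.34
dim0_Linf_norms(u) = [0.89, 1.0, 1.23]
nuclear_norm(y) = 3.61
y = z + u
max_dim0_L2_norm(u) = 1.69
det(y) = 0.58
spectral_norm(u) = 2.13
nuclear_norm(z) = 2.63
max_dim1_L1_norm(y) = 3.07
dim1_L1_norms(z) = [2.98, 0.85, 0.94]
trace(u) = -2.38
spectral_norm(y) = 2.53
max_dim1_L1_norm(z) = 2.98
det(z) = -0.00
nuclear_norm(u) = 3.85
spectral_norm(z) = 1.90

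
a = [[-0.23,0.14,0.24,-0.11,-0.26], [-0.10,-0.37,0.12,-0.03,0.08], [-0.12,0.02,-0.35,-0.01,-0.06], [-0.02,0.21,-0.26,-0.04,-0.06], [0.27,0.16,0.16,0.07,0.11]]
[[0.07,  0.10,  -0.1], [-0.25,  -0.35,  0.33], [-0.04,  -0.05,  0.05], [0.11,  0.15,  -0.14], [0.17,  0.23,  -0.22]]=a@[[0.29,  0.39,  -0.37], [0.59,  0.82,  -0.76], [0.07,  0.09,  -0.09], [0.05,  0.08,  -0.07], [-0.18,  -0.25,  0.23]]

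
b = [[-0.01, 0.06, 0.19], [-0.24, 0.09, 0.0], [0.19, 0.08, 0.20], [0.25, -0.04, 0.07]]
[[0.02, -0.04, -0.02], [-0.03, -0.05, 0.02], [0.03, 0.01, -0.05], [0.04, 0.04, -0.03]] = b @ [[0.07,0.24,-0.13], [-0.19,0.1,-0.15], [0.17,-0.23,-0.07]]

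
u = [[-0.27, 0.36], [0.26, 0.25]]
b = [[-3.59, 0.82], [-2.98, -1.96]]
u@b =[[-0.1, -0.93],  [-1.68, -0.28]]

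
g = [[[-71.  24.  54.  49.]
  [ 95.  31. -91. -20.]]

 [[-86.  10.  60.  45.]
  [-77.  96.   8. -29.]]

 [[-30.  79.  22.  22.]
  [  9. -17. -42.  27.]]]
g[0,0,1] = 24.0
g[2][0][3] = 22.0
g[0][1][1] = 31.0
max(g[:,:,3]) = 49.0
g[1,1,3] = -29.0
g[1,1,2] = 8.0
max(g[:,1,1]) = 96.0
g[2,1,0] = 9.0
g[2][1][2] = -42.0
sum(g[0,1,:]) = 15.0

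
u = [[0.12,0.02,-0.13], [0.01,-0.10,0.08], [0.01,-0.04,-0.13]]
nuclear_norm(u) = 0.41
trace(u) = -0.11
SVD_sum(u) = [[0.07, 0.02, -0.15], [-0.03, -0.01, 0.07], [0.05, 0.02, -0.10]] + [[0.01, -0.02, -0.00],[0.03, -0.09, -0.00],[0.01, -0.04, -0.0]] + [[0.04, 0.01, 0.02], [0.01, 0.00, 0.01], [-0.05, -0.02, -0.03]]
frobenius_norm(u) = 0.26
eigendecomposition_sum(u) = [[0.12+0.00j, 0.02+0.00j, (-0.06+0j)], [(0.01+0j), 0.00+0.00j, -0.00+0.00j], [0.00+0.00j, 0.00+0.00j, -0.00+0.00j]] + [[0.00+0.00j,-0.00-0.03j,(-0.04-0.01j)], [-0j,(-0.05+0.04j),(0.04+0.08j)], [0j,(-0.02-0.04j),(-0.06+0.02j)]] + [[0.00-0.00j, (-0+0.03j), -0.04+0.01j], [0j, -0.05-0.04j, (0.04-0.08j)], [-0j, (-0.02+0.04j), -0.06-0.02j]]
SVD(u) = [[-0.77, -0.18, -0.61], [0.37, -0.91, -0.2], [-0.52, -0.38, 0.76]] @ diag([0.22075631895157202, 0.10798131860208128, 0.08004175457789281]) @ [[-0.43, -0.14, 0.89],[-0.32, 0.95, 0.0],[-0.85, -0.28, -0.45]]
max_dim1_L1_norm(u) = 0.27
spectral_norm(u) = 0.22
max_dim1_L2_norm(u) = 0.18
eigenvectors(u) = [[-1.00+0.00j, 0.19-0.25j, 0.19+0.25j], [(-0.06+0j), -0.78+0.00j, -0.78-0.00j], [-0.03+0.00j, (0.11-0.53j), 0.11+0.53j]]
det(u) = 0.00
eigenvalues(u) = [(0.12+0j), (-0.11+0.06j), (-0.11-0.06j)]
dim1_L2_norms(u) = [0.18, 0.13, 0.14]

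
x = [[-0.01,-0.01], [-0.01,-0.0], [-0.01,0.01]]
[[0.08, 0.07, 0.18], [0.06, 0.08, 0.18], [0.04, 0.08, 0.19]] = x @ [[-5.92,  -7.6,  -18.50], [-1.98,  0.87,  0.63]]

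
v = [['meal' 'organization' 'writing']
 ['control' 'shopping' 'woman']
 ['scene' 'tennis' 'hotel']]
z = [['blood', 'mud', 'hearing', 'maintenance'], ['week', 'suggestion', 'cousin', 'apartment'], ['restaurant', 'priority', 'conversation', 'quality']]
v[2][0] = 'scene'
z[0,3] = 'maintenance'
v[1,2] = 'woman'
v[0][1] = 'organization'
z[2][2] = 'conversation'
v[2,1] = 'tennis'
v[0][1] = 'organization'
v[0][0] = 'meal'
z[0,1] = 'mud'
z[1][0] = 'week'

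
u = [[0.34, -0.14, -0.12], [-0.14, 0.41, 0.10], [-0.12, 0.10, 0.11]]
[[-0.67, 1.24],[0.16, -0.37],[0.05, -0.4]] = u @ [[-2.92, 3.91], [0.07, 0.36], [-2.75, 0.32]]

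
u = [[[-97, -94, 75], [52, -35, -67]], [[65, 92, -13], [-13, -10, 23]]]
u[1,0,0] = 65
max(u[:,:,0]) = 65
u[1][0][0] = 65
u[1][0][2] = -13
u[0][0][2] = 75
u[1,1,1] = -10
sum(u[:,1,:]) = -50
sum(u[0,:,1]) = -129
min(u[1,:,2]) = -13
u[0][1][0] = 52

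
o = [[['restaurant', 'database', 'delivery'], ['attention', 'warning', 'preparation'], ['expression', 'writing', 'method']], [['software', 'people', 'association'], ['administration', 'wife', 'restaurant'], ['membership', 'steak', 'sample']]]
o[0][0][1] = 'database'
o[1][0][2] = 'association'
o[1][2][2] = 'sample'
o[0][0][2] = 'delivery'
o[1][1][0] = 'administration'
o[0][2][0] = 'expression'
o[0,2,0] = 'expression'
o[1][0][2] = 'association'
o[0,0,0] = 'restaurant'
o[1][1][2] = 'restaurant'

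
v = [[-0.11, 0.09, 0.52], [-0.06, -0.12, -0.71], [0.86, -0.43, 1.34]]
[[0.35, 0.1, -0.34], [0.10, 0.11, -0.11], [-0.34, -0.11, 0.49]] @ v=[[-0.34, 0.17, -0.34], [-0.11, 0.04, -0.17], [0.47, -0.23, 0.56]]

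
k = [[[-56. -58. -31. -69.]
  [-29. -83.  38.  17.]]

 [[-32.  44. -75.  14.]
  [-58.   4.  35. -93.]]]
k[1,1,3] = -93.0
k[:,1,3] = [17.0, -93.0]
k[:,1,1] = [-83.0, 4.0]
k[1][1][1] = 4.0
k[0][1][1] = -83.0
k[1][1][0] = -58.0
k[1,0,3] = 14.0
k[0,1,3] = 17.0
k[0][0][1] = -58.0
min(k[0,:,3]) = -69.0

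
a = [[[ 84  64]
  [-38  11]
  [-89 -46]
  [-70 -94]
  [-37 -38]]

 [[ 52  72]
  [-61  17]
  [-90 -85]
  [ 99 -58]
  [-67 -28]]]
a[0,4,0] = -37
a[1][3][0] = 99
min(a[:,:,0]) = -90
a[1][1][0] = -61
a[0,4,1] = -38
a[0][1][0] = -38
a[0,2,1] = -46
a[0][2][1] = -46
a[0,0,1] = 64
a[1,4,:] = [-67, -28]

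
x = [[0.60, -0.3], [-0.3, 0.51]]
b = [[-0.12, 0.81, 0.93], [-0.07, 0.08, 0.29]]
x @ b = [[-0.05, 0.46, 0.47], [0.0, -0.2, -0.13]]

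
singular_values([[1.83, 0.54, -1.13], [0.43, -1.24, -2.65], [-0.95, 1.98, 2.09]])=[4.33, 1.89, 0.75]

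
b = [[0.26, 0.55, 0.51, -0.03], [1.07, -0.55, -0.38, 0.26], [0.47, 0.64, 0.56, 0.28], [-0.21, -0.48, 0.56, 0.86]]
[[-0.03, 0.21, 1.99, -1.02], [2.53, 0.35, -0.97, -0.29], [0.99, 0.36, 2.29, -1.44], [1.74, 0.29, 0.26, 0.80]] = b @ [[1.49, 0.35, 0.59, -0.95],[-0.32, -0.04, 1.37, -1.57],[-0.34, 0.28, 2.11, 0.17],[2.43, 0.22, -0.16, -0.29]]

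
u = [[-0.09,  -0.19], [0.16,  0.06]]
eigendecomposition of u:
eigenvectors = [[(0.74+0j), 0.74-0.00j], [(-0.29-0.61j), (-0.29+0.61j)]]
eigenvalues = [(-0.01+0.16j), (-0.01-0.16j)]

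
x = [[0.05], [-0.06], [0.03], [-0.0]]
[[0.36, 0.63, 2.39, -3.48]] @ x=[[0.05]]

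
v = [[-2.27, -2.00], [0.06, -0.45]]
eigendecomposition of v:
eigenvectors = [[-1.00, 0.75], [0.03, -0.66]]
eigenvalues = [-2.2, -0.52]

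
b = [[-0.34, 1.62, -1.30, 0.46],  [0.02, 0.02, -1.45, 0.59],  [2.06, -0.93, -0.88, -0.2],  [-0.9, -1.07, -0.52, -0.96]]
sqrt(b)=[[1.54, -0.15, -0.92, 0.47], [5.07, -4.87, -2.53, 1.9], [21.38, -23.72, -6.98, 6.36], [37.49, -43.8, -14.14, 12.42]]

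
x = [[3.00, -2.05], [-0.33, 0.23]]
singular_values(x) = [3.66, 0.0]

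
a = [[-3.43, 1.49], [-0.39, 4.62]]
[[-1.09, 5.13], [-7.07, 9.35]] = a@[[-0.36,-0.64], [-1.56,1.97]]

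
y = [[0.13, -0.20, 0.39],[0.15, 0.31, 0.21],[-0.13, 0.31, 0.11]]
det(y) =0.039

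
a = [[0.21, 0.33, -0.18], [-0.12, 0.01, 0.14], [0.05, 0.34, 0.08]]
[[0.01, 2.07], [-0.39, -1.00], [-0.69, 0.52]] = a @ [[0.07, 5.02], [-1.42, 1.48], [-2.60, -2.94]]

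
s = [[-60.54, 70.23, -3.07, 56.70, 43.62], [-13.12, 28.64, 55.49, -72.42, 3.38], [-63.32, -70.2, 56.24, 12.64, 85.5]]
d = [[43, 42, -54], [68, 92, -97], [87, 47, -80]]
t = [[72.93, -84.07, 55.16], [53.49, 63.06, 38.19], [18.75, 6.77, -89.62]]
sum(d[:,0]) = 198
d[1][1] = 92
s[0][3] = 56.7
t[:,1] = [-84.07, 63.06, 6.77]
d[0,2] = -54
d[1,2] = -97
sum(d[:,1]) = 181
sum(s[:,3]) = -3.0799999999999983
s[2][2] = 56.24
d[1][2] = -97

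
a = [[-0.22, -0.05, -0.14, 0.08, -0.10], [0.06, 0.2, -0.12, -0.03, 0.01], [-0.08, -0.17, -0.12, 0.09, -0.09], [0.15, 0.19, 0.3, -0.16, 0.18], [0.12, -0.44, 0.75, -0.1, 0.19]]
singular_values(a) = [0.97, 0.52, 0.14, 0.01, 0.0]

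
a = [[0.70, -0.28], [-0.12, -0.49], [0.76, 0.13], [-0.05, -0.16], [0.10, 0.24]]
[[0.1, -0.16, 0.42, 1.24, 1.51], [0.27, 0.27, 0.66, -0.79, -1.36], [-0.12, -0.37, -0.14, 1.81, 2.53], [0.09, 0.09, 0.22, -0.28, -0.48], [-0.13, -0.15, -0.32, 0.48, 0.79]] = a @ [[-0.07,-0.41,0.05,2.20,2.98],[-0.53,-0.45,-1.36,1.08,2.04]]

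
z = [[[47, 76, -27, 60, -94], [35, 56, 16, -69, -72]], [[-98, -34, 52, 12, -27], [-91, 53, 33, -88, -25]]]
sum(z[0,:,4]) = -166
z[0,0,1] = 76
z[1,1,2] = 33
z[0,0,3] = 60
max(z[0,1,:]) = 56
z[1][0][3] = 12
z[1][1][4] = -25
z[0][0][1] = 76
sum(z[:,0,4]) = -121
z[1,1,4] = -25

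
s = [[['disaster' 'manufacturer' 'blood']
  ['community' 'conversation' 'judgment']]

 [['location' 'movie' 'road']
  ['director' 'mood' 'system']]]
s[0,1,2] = 'judgment'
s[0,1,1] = 'conversation'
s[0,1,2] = 'judgment'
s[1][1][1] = 'mood'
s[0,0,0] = 'disaster'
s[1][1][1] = 'mood'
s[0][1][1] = 'conversation'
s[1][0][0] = 'location'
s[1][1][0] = 'director'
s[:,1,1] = ['conversation', 'mood']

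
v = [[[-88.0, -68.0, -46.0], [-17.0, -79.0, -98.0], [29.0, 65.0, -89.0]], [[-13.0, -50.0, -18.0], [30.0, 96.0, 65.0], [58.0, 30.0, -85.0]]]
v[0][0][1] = -68.0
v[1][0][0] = -13.0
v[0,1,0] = -17.0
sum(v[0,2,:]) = 5.0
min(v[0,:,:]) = -98.0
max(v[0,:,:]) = 65.0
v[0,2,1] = 65.0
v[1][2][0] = 58.0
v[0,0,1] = -68.0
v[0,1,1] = -79.0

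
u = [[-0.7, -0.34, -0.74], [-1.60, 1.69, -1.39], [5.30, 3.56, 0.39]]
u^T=[[-0.7,-1.6,5.3], [-0.34,1.69,3.56], [-0.74,-1.39,0.39]]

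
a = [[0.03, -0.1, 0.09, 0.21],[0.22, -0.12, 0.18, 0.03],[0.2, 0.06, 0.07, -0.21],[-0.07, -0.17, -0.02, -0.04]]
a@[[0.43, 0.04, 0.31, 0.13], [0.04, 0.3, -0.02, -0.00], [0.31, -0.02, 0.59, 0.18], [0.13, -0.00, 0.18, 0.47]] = [[0.06, -0.03, 0.1, 0.12], [0.15, -0.03, 0.18, 0.08], [0.08, 0.02, 0.06, -0.06], [-0.05, -0.05, -0.04, -0.03]]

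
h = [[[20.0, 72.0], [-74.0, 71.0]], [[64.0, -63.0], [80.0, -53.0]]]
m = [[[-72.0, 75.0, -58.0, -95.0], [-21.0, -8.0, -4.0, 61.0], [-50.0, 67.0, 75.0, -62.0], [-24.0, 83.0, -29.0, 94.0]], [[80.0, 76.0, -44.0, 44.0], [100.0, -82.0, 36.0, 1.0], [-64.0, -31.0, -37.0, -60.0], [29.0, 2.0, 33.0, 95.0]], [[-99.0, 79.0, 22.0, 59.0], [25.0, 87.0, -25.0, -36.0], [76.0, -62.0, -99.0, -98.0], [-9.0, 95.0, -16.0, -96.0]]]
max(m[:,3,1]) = 95.0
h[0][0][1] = 72.0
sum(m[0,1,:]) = 28.0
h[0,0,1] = 72.0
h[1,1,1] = -53.0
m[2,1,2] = -25.0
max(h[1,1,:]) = 80.0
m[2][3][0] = -9.0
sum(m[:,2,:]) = -345.0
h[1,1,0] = 80.0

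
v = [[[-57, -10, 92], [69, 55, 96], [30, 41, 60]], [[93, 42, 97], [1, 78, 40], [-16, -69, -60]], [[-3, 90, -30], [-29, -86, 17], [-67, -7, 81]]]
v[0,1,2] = 96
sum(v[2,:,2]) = 68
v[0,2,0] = 30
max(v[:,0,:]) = 97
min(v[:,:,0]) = -67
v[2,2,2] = 81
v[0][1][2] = 96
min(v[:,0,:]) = -57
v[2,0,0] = -3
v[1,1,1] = 78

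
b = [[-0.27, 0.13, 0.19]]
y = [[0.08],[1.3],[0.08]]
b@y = [[0.16]]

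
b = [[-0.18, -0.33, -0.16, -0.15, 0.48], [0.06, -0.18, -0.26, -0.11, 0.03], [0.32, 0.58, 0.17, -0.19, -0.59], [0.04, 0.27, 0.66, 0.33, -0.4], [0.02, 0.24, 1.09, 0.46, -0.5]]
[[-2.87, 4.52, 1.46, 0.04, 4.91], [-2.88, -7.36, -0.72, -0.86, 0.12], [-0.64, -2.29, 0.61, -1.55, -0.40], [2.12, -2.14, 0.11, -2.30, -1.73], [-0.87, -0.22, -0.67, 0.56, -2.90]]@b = [[1.35, 2.17, 4.91, 1.93, -4.57], [-0.19, 1.65, 1.82, 1.15, -0.89], [0.10, 0.46, -0.66, -0.46, 0.08], [-0.6, -1.29, -3.17, -1.66, 2.67], [-0.11, -0.61, -2.71, -0.87, 1.2]]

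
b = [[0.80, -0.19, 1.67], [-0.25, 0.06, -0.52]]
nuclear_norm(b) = 1.95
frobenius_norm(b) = 1.95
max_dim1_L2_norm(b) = 1.86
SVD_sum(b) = [[0.8, -0.19, 1.67], [-0.25, 0.06, -0.52]] + [[-0.00, 0.0, 0.00], [-0.00, 0.00, 0.00]]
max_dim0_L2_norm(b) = 1.75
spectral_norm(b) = 1.95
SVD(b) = [[-0.95,0.30],[0.30,0.95]] @ diag([1.949743272017765, 0.001083153478975007]) @ [[-0.43, 0.10, -0.90], [-0.61, 0.7, 0.37]]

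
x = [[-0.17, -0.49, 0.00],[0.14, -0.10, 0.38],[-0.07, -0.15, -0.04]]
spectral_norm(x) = 0.55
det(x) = -0.00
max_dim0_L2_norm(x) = 0.52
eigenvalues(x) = [(-0.15+0.36j), (-0.15-0.36j), (-0+0j)]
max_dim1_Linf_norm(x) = 0.49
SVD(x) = [[-0.94, 0.13, -0.31], [-0.17, -0.98, 0.10], [-0.29, 0.14, 0.95]] @ diag([0.5475455443305822, 0.4149623511984689, 0.0003520959600779816]) @ [[0.29, 0.95, -0.09], [-0.41, 0.03, -0.91], [0.87, -0.3, -0.40]]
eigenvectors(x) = [[-0.78+0.00j, (-0.78-0j), (-0.87+0j)], [0.02+0.57j, (0.02-0.57j), (0.3+0j)], [(-0.26-0.06j), -0.26+0.06j, 0.40+0.00j]]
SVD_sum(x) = [[-0.15, -0.49, 0.05],[-0.03, -0.09, 0.01],[-0.05, -0.15, 0.01]] + [[-0.02, 0.00, -0.05], [0.17, -0.01, 0.37], [-0.02, 0.00, -0.05]] + [[-0.00, 0.00, 0.0], [0.0, -0.0, -0.0], [0.00, -0.0, -0.00]]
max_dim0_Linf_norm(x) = 0.49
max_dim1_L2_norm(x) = 0.52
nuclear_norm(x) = 0.96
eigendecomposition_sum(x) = [[-0.08+0.09j,-0.25-0.08j,(-0+0.26j)], [0.07+0.06j,-0.05+0.18j,0.19-0.01j], [-0.04+0.02j,-0.07-0.04j,-0.02+0.09j]] + [[(-0.08-0.09j),-0.25+0.08j,-0.00-0.26j], [(0.07-0.06j),-0.05-0.18j,(0.19+0.01j)], [-0.04-0.02j,(-0.07+0.04j),-0.02-0.09j]] + [[-0.00-0.00j, 0.00+0.00j, -0j], [0j, -0.00-0.00j, -0.00+0.00j], [0.00+0.00j, (-0-0j), -0.00+0.00j]]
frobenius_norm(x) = 0.69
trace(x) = -0.31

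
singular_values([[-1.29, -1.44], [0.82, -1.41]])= [2.08, 1.44]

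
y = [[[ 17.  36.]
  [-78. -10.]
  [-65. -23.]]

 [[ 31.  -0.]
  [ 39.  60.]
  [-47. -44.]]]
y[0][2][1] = -23.0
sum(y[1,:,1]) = 16.0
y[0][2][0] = -65.0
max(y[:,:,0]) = 39.0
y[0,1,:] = [-78.0, -10.0]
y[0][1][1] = -10.0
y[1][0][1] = -0.0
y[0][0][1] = 36.0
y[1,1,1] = 60.0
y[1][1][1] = 60.0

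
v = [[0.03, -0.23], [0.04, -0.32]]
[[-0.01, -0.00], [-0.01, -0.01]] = v@ [[0.04, -0.01],[0.04, 0.02]]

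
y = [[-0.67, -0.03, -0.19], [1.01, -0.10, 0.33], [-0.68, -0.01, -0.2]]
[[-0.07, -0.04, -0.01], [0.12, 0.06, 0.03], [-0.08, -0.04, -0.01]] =y @ [[0.12,0.07,-0.01], [-0.06,-0.03,-0.10], [-0.02,-0.05,0.09]]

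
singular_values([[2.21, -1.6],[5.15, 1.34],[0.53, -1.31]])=[5.65, 2.41]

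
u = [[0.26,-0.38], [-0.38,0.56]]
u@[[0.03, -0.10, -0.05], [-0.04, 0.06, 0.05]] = [[0.02, -0.05, -0.03], [-0.03, 0.07, 0.05]]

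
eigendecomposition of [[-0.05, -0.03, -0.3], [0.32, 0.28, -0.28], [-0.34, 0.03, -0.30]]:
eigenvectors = [[-0.10+0.22j, -0.10-0.22j, (0.54+0j)], [(0.95+0j), (0.95-0j), 0.08+0.00j], [(0.08-0.16j), 0.08+0.16j, (0.84+0j)]]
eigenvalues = [(0.22+0.12j), (0.22-0.12j), (-0.52+0j)]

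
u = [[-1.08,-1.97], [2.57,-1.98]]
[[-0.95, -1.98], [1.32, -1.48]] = u @ [[0.62, 0.14],[0.14, 0.93]]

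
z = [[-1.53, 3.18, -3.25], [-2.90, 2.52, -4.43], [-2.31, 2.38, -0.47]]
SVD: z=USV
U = [[-0.59, 0.09, 0.80], [-0.73, 0.37, -0.58], [-0.35, -0.92, -0.16]]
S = [7.96, 2.02, 1.08]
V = [[0.48, -0.57, 0.67],[0.46, -0.49, -0.75],[0.75, 0.66, 0.03]]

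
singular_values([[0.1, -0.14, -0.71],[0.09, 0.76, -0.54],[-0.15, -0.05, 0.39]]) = [1.09, 0.64, 0.08]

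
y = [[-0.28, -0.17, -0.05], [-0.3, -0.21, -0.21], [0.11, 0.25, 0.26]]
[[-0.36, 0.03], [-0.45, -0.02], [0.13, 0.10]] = y@[[1.7, -0.31], [-0.84, 0.24], [0.57, 0.28]]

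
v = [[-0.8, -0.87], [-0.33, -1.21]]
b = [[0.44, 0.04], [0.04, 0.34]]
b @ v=[[-0.37, -0.43], [-0.14, -0.45]]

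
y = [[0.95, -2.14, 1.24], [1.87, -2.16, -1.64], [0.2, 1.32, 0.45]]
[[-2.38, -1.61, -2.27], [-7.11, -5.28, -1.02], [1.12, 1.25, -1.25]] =y @ [[-1.99, -1.09, -1.81], [0.81, 0.8, -0.33], [1.00, 0.92, -1.01]]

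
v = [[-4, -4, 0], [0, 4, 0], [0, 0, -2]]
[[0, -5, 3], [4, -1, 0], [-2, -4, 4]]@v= [[0, -20, -6], [-16, -20, 0], [8, -8, -8]]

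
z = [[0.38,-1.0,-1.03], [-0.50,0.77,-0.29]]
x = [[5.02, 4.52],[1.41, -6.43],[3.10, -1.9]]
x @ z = [[-0.35, -1.54, -6.48], [3.75, -6.36, 0.41], [2.13, -4.56, -2.64]]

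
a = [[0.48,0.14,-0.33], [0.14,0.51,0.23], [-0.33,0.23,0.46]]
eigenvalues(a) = [0.0, 0.82, 0.63]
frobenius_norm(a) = 1.03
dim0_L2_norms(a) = [0.6, 0.58, 0.61]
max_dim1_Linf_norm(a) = 0.51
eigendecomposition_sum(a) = [[0.00,-0.00,0.0], [-0.0,0.0,-0.0], [0.00,-0.00,0.00]] + [[0.30,-0.14,-0.37], [-0.14,0.06,0.17], [-0.37,0.17,0.45]] + [[0.17, 0.28, 0.04], [0.28, 0.45, 0.06], [0.04, 0.06, 0.01]]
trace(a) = 1.45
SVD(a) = [[-0.61, -0.53, 0.59],[0.28, -0.84, -0.46],[0.74, -0.12, 0.66]] @ diag([0.8174588244357371, 0.6298043985267088, 0.0027367770375539887]) @ [[-0.61, 0.28, 0.74], [-0.53, -0.84, -0.12], [0.59, -0.46, 0.66]]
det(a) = 0.00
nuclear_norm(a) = 1.45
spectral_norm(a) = 0.82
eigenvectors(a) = [[0.59, -0.61, 0.53], [-0.46, 0.28, 0.84], [0.66, 0.74, 0.12]]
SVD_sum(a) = [[0.3, -0.14, -0.37], [-0.14, 0.06, 0.17], [-0.37, 0.17, 0.45]] + [[0.17, 0.28, 0.04], [0.28, 0.45, 0.06], [0.04, 0.06, 0.01]] + [[0.0, -0.0, 0.0],  [-0.00, 0.00, -0.00],  [0.0, -0.0, 0.00]]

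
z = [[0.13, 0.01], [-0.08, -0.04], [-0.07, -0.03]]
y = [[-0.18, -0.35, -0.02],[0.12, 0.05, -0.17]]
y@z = [[0.01, 0.01], [0.02, 0.0]]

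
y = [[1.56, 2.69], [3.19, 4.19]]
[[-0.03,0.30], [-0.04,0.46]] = y @ [[-0.00,0.00], [-0.01,0.11]]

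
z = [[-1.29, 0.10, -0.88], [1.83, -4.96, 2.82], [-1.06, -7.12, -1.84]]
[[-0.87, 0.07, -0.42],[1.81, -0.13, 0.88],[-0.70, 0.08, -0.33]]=z @ [[0.51, -0.04, 0.24], [-0.04, 0.00, -0.02], [0.24, -0.02, 0.12]]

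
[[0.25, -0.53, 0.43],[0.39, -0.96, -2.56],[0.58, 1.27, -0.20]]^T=[[0.25, 0.39, 0.58],[-0.53, -0.96, 1.27],[0.43, -2.56, -0.2]]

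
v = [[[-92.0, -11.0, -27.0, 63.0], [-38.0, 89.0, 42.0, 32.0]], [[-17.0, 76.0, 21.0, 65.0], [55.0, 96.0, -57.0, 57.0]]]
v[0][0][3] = 63.0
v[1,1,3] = 57.0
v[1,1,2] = -57.0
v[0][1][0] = -38.0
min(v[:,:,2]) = -57.0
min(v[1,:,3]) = 57.0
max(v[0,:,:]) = 89.0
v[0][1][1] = 89.0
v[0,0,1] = -11.0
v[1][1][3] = 57.0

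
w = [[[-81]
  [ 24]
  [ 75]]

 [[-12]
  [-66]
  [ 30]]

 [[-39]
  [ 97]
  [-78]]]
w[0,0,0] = -81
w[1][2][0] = 30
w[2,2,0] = -78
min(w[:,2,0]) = -78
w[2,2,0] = -78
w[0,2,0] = 75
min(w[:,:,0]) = -81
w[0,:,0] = [-81, 24, 75]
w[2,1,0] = 97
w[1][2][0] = 30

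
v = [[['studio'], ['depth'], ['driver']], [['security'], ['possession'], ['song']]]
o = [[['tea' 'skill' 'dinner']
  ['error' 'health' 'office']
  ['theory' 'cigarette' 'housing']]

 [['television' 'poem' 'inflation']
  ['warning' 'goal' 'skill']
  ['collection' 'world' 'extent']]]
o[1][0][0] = 'television'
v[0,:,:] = [['studio'], ['depth'], ['driver']]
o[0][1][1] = 'health'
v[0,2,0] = 'driver'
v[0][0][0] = 'studio'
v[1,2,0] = 'song'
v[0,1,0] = 'depth'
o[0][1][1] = 'health'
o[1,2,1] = 'world'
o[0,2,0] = 'theory'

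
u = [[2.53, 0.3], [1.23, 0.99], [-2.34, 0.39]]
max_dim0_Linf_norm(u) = 2.53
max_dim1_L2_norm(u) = 2.55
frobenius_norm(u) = 3.82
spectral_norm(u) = 3.67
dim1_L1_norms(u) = [2.83, 2.22, 2.73]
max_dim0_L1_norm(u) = 6.1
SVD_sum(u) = [[2.54, 0.22], [1.31, 0.11], [-2.29, -0.20]] + [[-0.01,  0.08], [-0.08,  0.88], [-0.05,  0.59]]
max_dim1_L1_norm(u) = 2.83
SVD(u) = [[-0.69,-0.08],[-0.36,-0.83],[0.63,-0.56]] @ diag([3.671751800308899, 1.0629387173907778]) @ [[-1.0, -0.09], [0.09, -1.0]]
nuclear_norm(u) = 4.73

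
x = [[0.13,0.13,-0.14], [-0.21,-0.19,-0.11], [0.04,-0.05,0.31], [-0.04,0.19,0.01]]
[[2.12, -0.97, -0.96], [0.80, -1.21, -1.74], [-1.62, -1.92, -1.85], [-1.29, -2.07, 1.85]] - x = [[1.99,-1.1,-0.82], [1.01,-1.02,-1.63], [-1.66,-1.87,-2.16], [-1.25,-2.26,1.84]]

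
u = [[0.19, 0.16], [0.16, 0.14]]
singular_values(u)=[0.33, 0.0]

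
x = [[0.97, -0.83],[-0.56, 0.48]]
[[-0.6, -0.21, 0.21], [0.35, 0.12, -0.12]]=x @[[-0.20, -0.36, 0.13], [0.49, -0.17, -0.1]]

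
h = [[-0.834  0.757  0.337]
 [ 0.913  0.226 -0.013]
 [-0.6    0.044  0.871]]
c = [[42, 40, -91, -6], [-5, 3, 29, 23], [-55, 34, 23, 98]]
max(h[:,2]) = 0.871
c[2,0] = -55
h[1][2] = -0.013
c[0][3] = -6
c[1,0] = -5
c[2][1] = 34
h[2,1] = 0.044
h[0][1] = 0.757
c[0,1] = 40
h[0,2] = 0.337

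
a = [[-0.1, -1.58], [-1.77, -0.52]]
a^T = [[-0.1, -1.77], [-1.58, -0.52]]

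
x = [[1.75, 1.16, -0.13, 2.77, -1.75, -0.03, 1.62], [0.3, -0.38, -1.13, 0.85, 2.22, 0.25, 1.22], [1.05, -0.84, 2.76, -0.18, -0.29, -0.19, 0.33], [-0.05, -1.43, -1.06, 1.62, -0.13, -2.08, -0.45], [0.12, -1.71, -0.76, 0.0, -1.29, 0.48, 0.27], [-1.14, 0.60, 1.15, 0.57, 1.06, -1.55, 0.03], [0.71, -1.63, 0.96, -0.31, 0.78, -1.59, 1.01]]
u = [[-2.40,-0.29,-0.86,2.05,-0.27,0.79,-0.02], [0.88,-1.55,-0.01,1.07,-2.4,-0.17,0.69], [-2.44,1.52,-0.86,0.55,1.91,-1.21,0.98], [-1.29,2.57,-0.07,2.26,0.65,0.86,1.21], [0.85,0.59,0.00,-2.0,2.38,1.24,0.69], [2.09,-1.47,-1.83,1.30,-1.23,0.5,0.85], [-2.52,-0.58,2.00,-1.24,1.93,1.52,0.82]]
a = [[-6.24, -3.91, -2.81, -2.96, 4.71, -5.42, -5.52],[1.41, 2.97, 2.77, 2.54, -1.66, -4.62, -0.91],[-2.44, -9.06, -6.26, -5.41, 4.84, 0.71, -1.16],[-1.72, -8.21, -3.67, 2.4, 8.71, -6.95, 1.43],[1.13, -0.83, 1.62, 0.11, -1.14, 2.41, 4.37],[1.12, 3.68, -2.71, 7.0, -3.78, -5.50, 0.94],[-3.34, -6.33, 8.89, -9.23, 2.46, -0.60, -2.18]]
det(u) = 285.67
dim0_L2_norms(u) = [5.06, 3.77, 2.97, 4.24, 4.56, 2.64, 2.18]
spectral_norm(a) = 22.56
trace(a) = -15.95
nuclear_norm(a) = 63.92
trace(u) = 1.15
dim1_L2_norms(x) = [4.22, 2.95, 3.11, 3.22, 2.34, 2.61, 2.89]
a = u @ x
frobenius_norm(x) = 8.20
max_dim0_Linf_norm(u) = 2.57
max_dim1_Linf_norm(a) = 9.23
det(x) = 387.75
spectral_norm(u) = 6.69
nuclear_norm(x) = 19.57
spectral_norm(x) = 4.36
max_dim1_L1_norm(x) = 9.21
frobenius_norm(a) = 31.21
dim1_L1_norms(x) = [9.21, 6.35, 5.64, 6.82, 4.63, 6.1, 6.99]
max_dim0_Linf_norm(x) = 2.77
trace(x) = 3.92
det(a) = 110676.48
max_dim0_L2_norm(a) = 15.1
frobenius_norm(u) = 9.96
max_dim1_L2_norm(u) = 4.35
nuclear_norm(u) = 22.17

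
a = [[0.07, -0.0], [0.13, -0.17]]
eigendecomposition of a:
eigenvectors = [[0.0, 0.88], [1.0, 0.48]]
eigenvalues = [-0.17, 0.07]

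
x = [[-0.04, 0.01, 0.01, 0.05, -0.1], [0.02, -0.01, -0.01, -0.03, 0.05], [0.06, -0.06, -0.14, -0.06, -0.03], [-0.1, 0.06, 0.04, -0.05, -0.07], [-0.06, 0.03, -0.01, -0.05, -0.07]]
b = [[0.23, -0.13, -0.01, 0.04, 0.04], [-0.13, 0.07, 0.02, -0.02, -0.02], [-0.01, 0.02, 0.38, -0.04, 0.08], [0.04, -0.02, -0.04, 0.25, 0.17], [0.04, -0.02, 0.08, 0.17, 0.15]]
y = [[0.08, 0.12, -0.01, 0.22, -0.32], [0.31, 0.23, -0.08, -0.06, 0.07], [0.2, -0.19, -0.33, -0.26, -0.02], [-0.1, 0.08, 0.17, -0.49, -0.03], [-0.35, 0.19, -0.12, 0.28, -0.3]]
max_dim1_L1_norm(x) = 0.35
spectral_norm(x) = 0.22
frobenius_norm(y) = 1.10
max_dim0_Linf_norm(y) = 0.49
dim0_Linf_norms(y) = [0.35, 0.23, 0.33, 0.49, 0.32]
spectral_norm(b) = 0.42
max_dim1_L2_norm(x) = 0.18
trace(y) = -0.81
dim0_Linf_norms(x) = [0.1, 0.06, 0.14, 0.06, 0.1]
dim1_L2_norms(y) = [0.41, 0.4, 0.5, 0.54, 0.58]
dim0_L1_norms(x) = [0.28, 0.17, 0.21, 0.24, 0.32]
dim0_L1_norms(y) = [1.04, 0.81, 0.71, 1.31, 0.74]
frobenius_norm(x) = 0.29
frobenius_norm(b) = 0.64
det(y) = -0.01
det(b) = -0.00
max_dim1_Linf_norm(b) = 0.38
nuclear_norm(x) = 0.49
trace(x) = -0.31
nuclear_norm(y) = 2.28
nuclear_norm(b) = 1.09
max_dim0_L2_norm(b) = 0.39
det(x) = -0.00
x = b @ y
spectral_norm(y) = 0.77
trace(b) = 1.08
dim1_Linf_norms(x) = [0.1, 0.05, 0.14, 0.1, 0.07]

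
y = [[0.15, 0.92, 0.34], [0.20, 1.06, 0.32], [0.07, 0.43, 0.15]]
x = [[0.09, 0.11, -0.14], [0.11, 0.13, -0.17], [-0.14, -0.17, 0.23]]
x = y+[[-0.06,-0.81,-0.48],[-0.09,-0.93,-0.49],[-0.21,-0.60,0.08]]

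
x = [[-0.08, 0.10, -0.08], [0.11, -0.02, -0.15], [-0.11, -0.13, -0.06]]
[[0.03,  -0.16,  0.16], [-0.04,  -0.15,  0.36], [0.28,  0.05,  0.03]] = x @ [[-1.17, -0.06, 0.45],[-1.0, -0.8, 0.31],[-0.43, 1.04, -2.08]]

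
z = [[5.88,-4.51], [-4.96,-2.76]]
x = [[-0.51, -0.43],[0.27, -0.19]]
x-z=[[-6.39, 4.08], [5.23, 2.57]]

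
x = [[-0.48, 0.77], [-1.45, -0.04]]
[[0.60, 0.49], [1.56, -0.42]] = x @ [[-1.08,0.27], [0.1,0.81]]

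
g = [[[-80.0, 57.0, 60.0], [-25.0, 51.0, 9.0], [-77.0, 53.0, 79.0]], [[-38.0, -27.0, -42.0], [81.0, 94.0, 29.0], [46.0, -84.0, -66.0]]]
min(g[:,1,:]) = -25.0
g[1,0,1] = -27.0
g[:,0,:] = [[-80.0, 57.0, 60.0], [-38.0, -27.0, -42.0]]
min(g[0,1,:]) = -25.0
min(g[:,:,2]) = -66.0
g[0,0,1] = 57.0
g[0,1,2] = 9.0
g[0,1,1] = 51.0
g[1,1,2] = 29.0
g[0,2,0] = -77.0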